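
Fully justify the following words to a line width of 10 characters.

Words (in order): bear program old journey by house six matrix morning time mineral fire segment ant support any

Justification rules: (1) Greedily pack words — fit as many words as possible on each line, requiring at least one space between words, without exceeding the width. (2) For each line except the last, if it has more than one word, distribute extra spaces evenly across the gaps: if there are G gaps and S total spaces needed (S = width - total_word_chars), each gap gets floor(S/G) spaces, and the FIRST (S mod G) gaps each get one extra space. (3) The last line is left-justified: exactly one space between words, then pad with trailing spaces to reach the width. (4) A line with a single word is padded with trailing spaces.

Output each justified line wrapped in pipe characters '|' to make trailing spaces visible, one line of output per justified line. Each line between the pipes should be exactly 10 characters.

Answer: |bear      |
|program   |
|old       |
|journey by|
|house  six|
|matrix    |
|morning   |
|time      |
|mineral   |
|fire      |
|segment   |
|ant       |
|support   |
|any       |

Derivation:
Line 1: ['bear'] (min_width=4, slack=6)
Line 2: ['program'] (min_width=7, slack=3)
Line 3: ['old'] (min_width=3, slack=7)
Line 4: ['journey', 'by'] (min_width=10, slack=0)
Line 5: ['house', 'six'] (min_width=9, slack=1)
Line 6: ['matrix'] (min_width=6, slack=4)
Line 7: ['morning'] (min_width=7, slack=3)
Line 8: ['time'] (min_width=4, slack=6)
Line 9: ['mineral'] (min_width=7, slack=3)
Line 10: ['fire'] (min_width=4, slack=6)
Line 11: ['segment'] (min_width=7, slack=3)
Line 12: ['ant'] (min_width=3, slack=7)
Line 13: ['support'] (min_width=7, slack=3)
Line 14: ['any'] (min_width=3, slack=7)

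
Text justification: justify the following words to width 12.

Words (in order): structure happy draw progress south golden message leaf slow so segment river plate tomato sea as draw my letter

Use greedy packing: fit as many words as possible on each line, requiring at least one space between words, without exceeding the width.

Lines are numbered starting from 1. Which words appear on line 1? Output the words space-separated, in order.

Answer: structure

Derivation:
Line 1: ['structure'] (min_width=9, slack=3)
Line 2: ['happy', 'draw'] (min_width=10, slack=2)
Line 3: ['progress'] (min_width=8, slack=4)
Line 4: ['south', 'golden'] (min_width=12, slack=0)
Line 5: ['message', 'leaf'] (min_width=12, slack=0)
Line 6: ['slow', 'so'] (min_width=7, slack=5)
Line 7: ['segment'] (min_width=7, slack=5)
Line 8: ['river', 'plate'] (min_width=11, slack=1)
Line 9: ['tomato', 'sea'] (min_width=10, slack=2)
Line 10: ['as', 'draw', 'my'] (min_width=10, slack=2)
Line 11: ['letter'] (min_width=6, slack=6)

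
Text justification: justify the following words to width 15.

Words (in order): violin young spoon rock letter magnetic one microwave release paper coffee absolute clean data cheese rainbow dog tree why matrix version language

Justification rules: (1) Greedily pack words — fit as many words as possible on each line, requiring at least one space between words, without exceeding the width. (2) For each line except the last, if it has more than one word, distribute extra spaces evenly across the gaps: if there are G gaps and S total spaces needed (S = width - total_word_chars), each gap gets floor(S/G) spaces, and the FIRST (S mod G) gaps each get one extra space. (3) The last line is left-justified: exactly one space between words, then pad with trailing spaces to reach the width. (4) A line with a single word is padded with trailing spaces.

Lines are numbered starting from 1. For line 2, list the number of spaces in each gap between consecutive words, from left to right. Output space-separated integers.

Line 1: ['violin', 'young'] (min_width=12, slack=3)
Line 2: ['spoon', 'rock'] (min_width=10, slack=5)
Line 3: ['letter', 'magnetic'] (min_width=15, slack=0)
Line 4: ['one', 'microwave'] (min_width=13, slack=2)
Line 5: ['release', 'paper'] (min_width=13, slack=2)
Line 6: ['coffee', 'absolute'] (min_width=15, slack=0)
Line 7: ['clean', 'data'] (min_width=10, slack=5)
Line 8: ['cheese', 'rainbow'] (min_width=14, slack=1)
Line 9: ['dog', 'tree', 'why'] (min_width=12, slack=3)
Line 10: ['matrix', 'version'] (min_width=14, slack=1)
Line 11: ['language'] (min_width=8, slack=7)

Answer: 6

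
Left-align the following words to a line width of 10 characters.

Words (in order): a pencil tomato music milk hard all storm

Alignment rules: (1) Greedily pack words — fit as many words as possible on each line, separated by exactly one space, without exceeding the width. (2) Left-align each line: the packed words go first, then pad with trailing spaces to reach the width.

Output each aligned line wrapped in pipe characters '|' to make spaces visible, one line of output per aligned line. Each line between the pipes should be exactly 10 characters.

Line 1: ['a', 'pencil'] (min_width=8, slack=2)
Line 2: ['tomato'] (min_width=6, slack=4)
Line 3: ['music', 'milk'] (min_width=10, slack=0)
Line 4: ['hard', 'all'] (min_width=8, slack=2)
Line 5: ['storm'] (min_width=5, slack=5)

Answer: |a pencil  |
|tomato    |
|music milk|
|hard all  |
|storm     |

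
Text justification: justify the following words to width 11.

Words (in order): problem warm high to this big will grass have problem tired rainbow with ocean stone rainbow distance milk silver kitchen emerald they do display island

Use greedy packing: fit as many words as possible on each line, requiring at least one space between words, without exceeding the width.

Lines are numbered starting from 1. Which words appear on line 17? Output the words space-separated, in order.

Line 1: ['problem'] (min_width=7, slack=4)
Line 2: ['warm', 'high'] (min_width=9, slack=2)
Line 3: ['to', 'this', 'big'] (min_width=11, slack=0)
Line 4: ['will', 'grass'] (min_width=10, slack=1)
Line 5: ['have'] (min_width=4, slack=7)
Line 6: ['problem'] (min_width=7, slack=4)
Line 7: ['tired'] (min_width=5, slack=6)
Line 8: ['rainbow'] (min_width=7, slack=4)
Line 9: ['with', 'ocean'] (min_width=10, slack=1)
Line 10: ['stone'] (min_width=5, slack=6)
Line 11: ['rainbow'] (min_width=7, slack=4)
Line 12: ['distance'] (min_width=8, slack=3)
Line 13: ['milk', 'silver'] (min_width=11, slack=0)
Line 14: ['kitchen'] (min_width=7, slack=4)
Line 15: ['emerald'] (min_width=7, slack=4)
Line 16: ['they', 'do'] (min_width=7, slack=4)
Line 17: ['display'] (min_width=7, slack=4)
Line 18: ['island'] (min_width=6, slack=5)

Answer: display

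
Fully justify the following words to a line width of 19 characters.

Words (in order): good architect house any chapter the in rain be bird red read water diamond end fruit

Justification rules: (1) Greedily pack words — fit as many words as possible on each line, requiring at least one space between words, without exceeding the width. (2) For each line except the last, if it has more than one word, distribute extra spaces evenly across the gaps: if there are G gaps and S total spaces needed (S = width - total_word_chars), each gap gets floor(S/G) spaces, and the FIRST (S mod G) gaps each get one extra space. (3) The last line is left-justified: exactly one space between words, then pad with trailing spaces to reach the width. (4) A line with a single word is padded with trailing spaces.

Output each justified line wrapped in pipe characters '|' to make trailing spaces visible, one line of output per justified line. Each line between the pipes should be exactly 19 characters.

Line 1: ['good', 'architect'] (min_width=14, slack=5)
Line 2: ['house', 'any', 'chapter'] (min_width=17, slack=2)
Line 3: ['the', 'in', 'rain', 'be', 'bird'] (min_width=19, slack=0)
Line 4: ['red', 'read', 'water'] (min_width=14, slack=5)
Line 5: ['diamond', 'end', 'fruit'] (min_width=17, slack=2)

Answer: |good      architect|
|house  any  chapter|
|the in rain be bird|
|red    read   water|
|diamond end fruit  |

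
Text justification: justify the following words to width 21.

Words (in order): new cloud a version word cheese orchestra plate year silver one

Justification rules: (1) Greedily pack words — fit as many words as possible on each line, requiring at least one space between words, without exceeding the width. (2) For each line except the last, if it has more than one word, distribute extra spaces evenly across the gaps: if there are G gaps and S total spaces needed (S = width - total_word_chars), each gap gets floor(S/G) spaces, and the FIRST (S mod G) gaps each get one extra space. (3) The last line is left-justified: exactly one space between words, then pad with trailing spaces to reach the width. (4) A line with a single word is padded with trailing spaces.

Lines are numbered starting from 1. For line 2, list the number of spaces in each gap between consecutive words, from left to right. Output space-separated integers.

Answer: 1 1

Derivation:
Line 1: ['new', 'cloud', 'a', 'version'] (min_width=19, slack=2)
Line 2: ['word', 'cheese', 'orchestra'] (min_width=21, slack=0)
Line 3: ['plate', 'year', 'silver', 'one'] (min_width=21, slack=0)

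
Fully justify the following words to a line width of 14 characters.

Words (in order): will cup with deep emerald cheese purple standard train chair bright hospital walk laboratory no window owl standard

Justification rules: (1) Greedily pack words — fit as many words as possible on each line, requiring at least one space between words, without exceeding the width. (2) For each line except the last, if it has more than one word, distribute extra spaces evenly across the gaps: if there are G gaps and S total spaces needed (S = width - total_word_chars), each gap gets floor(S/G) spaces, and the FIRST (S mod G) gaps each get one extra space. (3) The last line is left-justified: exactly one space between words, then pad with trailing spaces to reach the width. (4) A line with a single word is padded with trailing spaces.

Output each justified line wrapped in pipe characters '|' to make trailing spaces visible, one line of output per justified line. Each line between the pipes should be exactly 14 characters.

Line 1: ['will', 'cup', 'with'] (min_width=13, slack=1)
Line 2: ['deep', 'emerald'] (min_width=12, slack=2)
Line 3: ['cheese', 'purple'] (min_width=13, slack=1)
Line 4: ['standard', 'train'] (min_width=14, slack=0)
Line 5: ['chair', 'bright'] (min_width=12, slack=2)
Line 6: ['hospital', 'walk'] (min_width=13, slack=1)
Line 7: ['laboratory', 'no'] (min_width=13, slack=1)
Line 8: ['window', 'owl'] (min_width=10, slack=4)
Line 9: ['standard'] (min_width=8, slack=6)

Answer: |will  cup with|
|deep   emerald|
|cheese  purple|
|standard train|
|chair   bright|
|hospital  walk|
|laboratory  no|
|window     owl|
|standard      |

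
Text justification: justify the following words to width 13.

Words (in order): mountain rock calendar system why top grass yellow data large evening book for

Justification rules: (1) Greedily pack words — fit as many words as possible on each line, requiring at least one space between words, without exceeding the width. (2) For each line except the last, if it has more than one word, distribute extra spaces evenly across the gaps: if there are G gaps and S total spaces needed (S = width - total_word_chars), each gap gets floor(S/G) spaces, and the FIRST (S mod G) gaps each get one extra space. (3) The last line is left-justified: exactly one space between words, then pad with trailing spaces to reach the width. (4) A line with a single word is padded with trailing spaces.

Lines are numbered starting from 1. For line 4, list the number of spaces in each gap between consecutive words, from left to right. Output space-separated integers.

Line 1: ['mountain', 'rock'] (min_width=13, slack=0)
Line 2: ['calendar'] (min_width=8, slack=5)
Line 3: ['system', 'why'] (min_width=10, slack=3)
Line 4: ['top', 'grass'] (min_width=9, slack=4)
Line 5: ['yellow', 'data'] (min_width=11, slack=2)
Line 6: ['large', 'evening'] (min_width=13, slack=0)
Line 7: ['book', 'for'] (min_width=8, slack=5)

Answer: 5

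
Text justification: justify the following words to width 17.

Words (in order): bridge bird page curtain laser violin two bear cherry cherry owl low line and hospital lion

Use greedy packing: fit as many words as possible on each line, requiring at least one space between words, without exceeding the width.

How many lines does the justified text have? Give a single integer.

Line 1: ['bridge', 'bird', 'page'] (min_width=16, slack=1)
Line 2: ['curtain', 'laser'] (min_width=13, slack=4)
Line 3: ['violin', 'two', 'bear'] (min_width=15, slack=2)
Line 4: ['cherry', 'cherry', 'owl'] (min_width=17, slack=0)
Line 5: ['low', 'line', 'and'] (min_width=12, slack=5)
Line 6: ['hospital', 'lion'] (min_width=13, slack=4)
Total lines: 6

Answer: 6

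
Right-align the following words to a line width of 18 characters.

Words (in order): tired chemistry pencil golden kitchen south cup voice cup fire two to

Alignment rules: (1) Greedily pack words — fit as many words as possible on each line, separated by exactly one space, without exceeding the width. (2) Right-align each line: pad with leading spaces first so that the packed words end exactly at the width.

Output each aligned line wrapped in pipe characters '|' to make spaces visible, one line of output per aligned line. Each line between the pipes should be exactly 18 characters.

Line 1: ['tired', 'chemistry'] (min_width=15, slack=3)
Line 2: ['pencil', 'golden'] (min_width=13, slack=5)
Line 3: ['kitchen', 'south', 'cup'] (min_width=17, slack=1)
Line 4: ['voice', 'cup', 'fire', 'two'] (min_width=18, slack=0)
Line 5: ['to'] (min_width=2, slack=16)

Answer: |   tired chemistry|
|     pencil golden|
| kitchen south cup|
|voice cup fire two|
|                to|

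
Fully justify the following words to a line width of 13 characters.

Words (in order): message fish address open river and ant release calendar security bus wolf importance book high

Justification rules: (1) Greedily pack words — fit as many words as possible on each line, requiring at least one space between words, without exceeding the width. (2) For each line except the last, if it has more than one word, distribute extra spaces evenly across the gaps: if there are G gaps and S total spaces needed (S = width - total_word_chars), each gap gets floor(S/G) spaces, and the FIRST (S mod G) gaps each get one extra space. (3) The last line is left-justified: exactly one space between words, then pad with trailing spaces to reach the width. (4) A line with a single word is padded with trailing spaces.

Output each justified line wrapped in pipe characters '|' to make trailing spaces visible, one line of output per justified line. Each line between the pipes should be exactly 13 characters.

Line 1: ['message', 'fish'] (min_width=12, slack=1)
Line 2: ['address', 'open'] (min_width=12, slack=1)
Line 3: ['river', 'and', 'ant'] (min_width=13, slack=0)
Line 4: ['release'] (min_width=7, slack=6)
Line 5: ['calendar'] (min_width=8, slack=5)
Line 6: ['security', 'bus'] (min_width=12, slack=1)
Line 7: ['wolf'] (min_width=4, slack=9)
Line 8: ['importance'] (min_width=10, slack=3)
Line 9: ['book', 'high'] (min_width=9, slack=4)

Answer: |message  fish|
|address  open|
|river and ant|
|release      |
|calendar     |
|security  bus|
|wolf         |
|importance   |
|book high    |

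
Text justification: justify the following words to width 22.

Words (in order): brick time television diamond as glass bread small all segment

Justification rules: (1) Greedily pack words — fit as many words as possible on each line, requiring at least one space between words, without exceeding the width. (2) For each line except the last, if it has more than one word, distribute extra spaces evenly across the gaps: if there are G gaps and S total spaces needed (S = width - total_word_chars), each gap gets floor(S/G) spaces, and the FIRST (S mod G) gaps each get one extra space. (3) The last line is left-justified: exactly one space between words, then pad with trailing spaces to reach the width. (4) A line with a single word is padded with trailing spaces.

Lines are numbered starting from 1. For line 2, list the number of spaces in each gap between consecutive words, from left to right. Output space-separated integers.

Answer: 1 1 1

Derivation:
Line 1: ['brick', 'time', 'television'] (min_width=21, slack=1)
Line 2: ['diamond', 'as', 'glass', 'bread'] (min_width=22, slack=0)
Line 3: ['small', 'all', 'segment'] (min_width=17, slack=5)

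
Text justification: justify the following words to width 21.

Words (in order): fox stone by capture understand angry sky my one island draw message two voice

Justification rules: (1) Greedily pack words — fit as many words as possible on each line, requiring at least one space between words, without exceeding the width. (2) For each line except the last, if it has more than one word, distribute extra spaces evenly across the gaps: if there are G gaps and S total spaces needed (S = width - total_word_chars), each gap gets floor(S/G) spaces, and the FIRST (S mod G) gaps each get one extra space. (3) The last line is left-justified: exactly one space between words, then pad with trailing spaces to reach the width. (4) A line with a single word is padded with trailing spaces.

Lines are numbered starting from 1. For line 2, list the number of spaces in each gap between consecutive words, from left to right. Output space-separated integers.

Answer: 2 1

Derivation:
Line 1: ['fox', 'stone', 'by', 'capture'] (min_width=20, slack=1)
Line 2: ['understand', 'angry', 'sky'] (min_width=20, slack=1)
Line 3: ['my', 'one', 'island', 'draw'] (min_width=18, slack=3)
Line 4: ['message', 'two', 'voice'] (min_width=17, slack=4)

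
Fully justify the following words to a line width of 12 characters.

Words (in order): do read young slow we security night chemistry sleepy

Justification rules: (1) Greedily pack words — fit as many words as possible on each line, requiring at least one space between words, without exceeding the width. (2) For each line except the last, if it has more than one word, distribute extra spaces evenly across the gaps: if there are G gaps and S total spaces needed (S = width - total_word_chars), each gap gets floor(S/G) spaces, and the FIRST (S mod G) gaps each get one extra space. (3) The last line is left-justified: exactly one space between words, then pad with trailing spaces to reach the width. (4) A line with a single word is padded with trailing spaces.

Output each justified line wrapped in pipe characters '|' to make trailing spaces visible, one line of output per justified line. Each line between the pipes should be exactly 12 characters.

Answer: |do      read|
|young   slow|
|we  security|
|night       |
|chemistry   |
|sleepy      |

Derivation:
Line 1: ['do', 'read'] (min_width=7, slack=5)
Line 2: ['young', 'slow'] (min_width=10, slack=2)
Line 3: ['we', 'security'] (min_width=11, slack=1)
Line 4: ['night'] (min_width=5, slack=7)
Line 5: ['chemistry'] (min_width=9, slack=3)
Line 6: ['sleepy'] (min_width=6, slack=6)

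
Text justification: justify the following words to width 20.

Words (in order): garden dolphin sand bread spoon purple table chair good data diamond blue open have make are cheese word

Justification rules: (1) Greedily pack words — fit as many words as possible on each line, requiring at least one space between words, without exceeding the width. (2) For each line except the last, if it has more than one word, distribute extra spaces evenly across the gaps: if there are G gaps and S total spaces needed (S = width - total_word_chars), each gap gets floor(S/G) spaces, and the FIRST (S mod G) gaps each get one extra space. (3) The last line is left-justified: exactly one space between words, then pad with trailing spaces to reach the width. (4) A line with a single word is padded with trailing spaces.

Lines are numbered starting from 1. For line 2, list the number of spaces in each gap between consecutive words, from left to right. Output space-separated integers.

Answer: 2 2

Derivation:
Line 1: ['garden', 'dolphin', 'sand'] (min_width=19, slack=1)
Line 2: ['bread', 'spoon', 'purple'] (min_width=18, slack=2)
Line 3: ['table', 'chair', 'good'] (min_width=16, slack=4)
Line 4: ['data', 'diamond', 'blue'] (min_width=17, slack=3)
Line 5: ['open', 'have', 'make', 'are'] (min_width=18, slack=2)
Line 6: ['cheese', 'word'] (min_width=11, slack=9)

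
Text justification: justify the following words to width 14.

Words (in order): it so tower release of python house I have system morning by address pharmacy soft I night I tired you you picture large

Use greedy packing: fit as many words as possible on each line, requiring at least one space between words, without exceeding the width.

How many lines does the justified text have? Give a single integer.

Answer: 10

Derivation:
Line 1: ['it', 'so', 'tower'] (min_width=11, slack=3)
Line 2: ['release', 'of'] (min_width=10, slack=4)
Line 3: ['python', 'house', 'I'] (min_width=14, slack=0)
Line 4: ['have', 'system'] (min_width=11, slack=3)
Line 5: ['morning', 'by'] (min_width=10, slack=4)
Line 6: ['address'] (min_width=7, slack=7)
Line 7: ['pharmacy', 'soft'] (min_width=13, slack=1)
Line 8: ['I', 'night', 'I'] (min_width=9, slack=5)
Line 9: ['tired', 'you', 'you'] (min_width=13, slack=1)
Line 10: ['picture', 'large'] (min_width=13, slack=1)
Total lines: 10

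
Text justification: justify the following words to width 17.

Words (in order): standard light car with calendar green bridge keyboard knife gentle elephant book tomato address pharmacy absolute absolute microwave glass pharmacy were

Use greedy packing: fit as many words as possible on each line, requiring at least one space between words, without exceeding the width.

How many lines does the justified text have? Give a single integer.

Answer: 10

Derivation:
Line 1: ['standard', 'light'] (min_width=14, slack=3)
Line 2: ['car', 'with', 'calendar'] (min_width=17, slack=0)
Line 3: ['green', 'bridge'] (min_width=12, slack=5)
Line 4: ['keyboard', 'knife'] (min_width=14, slack=3)
Line 5: ['gentle', 'elephant'] (min_width=15, slack=2)
Line 6: ['book', 'tomato'] (min_width=11, slack=6)
Line 7: ['address', 'pharmacy'] (min_width=16, slack=1)
Line 8: ['absolute', 'absolute'] (min_width=17, slack=0)
Line 9: ['microwave', 'glass'] (min_width=15, slack=2)
Line 10: ['pharmacy', 'were'] (min_width=13, slack=4)
Total lines: 10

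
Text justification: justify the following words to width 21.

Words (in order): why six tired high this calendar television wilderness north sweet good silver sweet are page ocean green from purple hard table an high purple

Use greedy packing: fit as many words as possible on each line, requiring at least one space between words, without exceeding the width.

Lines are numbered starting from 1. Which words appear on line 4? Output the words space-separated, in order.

Answer: north sweet good

Derivation:
Line 1: ['why', 'six', 'tired', 'high'] (min_width=18, slack=3)
Line 2: ['this', 'calendar'] (min_width=13, slack=8)
Line 3: ['television', 'wilderness'] (min_width=21, slack=0)
Line 4: ['north', 'sweet', 'good'] (min_width=16, slack=5)
Line 5: ['silver', 'sweet', 'are', 'page'] (min_width=21, slack=0)
Line 6: ['ocean', 'green', 'from'] (min_width=16, slack=5)
Line 7: ['purple', 'hard', 'table', 'an'] (min_width=20, slack=1)
Line 8: ['high', 'purple'] (min_width=11, slack=10)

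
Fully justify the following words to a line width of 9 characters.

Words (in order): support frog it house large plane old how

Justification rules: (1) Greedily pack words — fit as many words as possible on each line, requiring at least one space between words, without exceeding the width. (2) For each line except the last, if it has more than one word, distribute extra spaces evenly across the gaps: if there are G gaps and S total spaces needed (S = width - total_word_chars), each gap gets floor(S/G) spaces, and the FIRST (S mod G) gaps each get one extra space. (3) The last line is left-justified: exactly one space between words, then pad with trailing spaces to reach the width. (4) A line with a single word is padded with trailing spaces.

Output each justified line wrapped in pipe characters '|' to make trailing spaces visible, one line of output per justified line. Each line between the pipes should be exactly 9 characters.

Line 1: ['support'] (min_width=7, slack=2)
Line 2: ['frog', 'it'] (min_width=7, slack=2)
Line 3: ['house'] (min_width=5, slack=4)
Line 4: ['large'] (min_width=5, slack=4)
Line 5: ['plane', 'old'] (min_width=9, slack=0)
Line 6: ['how'] (min_width=3, slack=6)

Answer: |support  |
|frog   it|
|house    |
|large    |
|plane old|
|how      |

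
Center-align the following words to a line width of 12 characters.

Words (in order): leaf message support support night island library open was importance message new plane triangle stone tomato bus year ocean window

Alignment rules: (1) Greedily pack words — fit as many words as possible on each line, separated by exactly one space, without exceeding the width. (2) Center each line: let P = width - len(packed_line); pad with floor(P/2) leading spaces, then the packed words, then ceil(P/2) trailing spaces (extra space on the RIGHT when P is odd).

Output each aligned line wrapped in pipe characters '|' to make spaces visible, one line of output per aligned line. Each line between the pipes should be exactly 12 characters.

Line 1: ['leaf', 'message'] (min_width=12, slack=0)
Line 2: ['support'] (min_width=7, slack=5)
Line 3: ['support'] (min_width=7, slack=5)
Line 4: ['night', 'island'] (min_width=12, slack=0)
Line 5: ['library', 'open'] (min_width=12, slack=0)
Line 6: ['was'] (min_width=3, slack=9)
Line 7: ['importance'] (min_width=10, slack=2)
Line 8: ['message', 'new'] (min_width=11, slack=1)
Line 9: ['plane'] (min_width=5, slack=7)
Line 10: ['triangle'] (min_width=8, slack=4)
Line 11: ['stone', 'tomato'] (min_width=12, slack=0)
Line 12: ['bus', 'year'] (min_width=8, slack=4)
Line 13: ['ocean', 'window'] (min_width=12, slack=0)

Answer: |leaf message|
|  support   |
|  support   |
|night island|
|library open|
|    was     |
| importance |
|message new |
|   plane    |
|  triangle  |
|stone tomato|
|  bus year  |
|ocean window|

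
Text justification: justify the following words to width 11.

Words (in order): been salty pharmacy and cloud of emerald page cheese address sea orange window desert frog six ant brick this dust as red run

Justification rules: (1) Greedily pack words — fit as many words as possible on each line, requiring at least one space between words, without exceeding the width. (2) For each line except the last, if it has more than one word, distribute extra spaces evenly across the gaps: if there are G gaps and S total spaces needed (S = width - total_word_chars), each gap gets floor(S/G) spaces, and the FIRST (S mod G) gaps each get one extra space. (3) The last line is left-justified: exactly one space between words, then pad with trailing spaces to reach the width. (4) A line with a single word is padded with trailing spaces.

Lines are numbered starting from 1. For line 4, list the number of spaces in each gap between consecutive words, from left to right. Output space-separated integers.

Line 1: ['been', 'salty'] (min_width=10, slack=1)
Line 2: ['pharmacy'] (min_width=8, slack=3)
Line 3: ['and', 'cloud'] (min_width=9, slack=2)
Line 4: ['of', 'emerald'] (min_width=10, slack=1)
Line 5: ['page', 'cheese'] (min_width=11, slack=0)
Line 6: ['address', 'sea'] (min_width=11, slack=0)
Line 7: ['orange'] (min_width=6, slack=5)
Line 8: ['window'] (min_width=6, slack=5)
Line 9: ['desert', 'frog'] (min_width=11, slack=0)
Line 10: ['six', 'ant'] (min_width=7, slack=4)
Line 11: ['brick', 'this'] (min_width=10, slack=1)
Line 12: ['dust', 'as', 'red'] (min_width=11, slack=0)
Line 13: ['run'] (min_width=3, slack=8)

Answer: 2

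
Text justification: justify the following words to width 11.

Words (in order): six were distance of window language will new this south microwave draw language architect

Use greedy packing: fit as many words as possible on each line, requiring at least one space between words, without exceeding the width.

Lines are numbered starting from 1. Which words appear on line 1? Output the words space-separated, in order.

Line 1: ['six', 'were'] (min_width=8, slack=3)
Line 2: ['distance', 'of'] (min_width=11, slack=0)
Line 3: ['window'] (min_width=6, slack=5)
Line 4: ['language'] (min_width=8, slack=3)
Line 5: ['will', 'new'] (min_width=8, slack=3)
Line 6: ['this', 'south'] (min_width=10, slack=1)
Line 7: ['microwave'] (min_width=9, slack=2)
Line 8: ['draw'] (min_width=4, slack=7)
Line 9: ['language'] (min_width=8, slack=3)
Line 10: ['architect'] (min_width=9, slack=2)

Answer: six were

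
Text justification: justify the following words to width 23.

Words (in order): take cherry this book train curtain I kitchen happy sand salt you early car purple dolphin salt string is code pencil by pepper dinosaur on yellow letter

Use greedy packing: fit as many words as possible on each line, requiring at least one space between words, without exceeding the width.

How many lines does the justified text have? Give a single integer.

Answer: 8

Derivation:
Line 1: ['take', 'cherry', 'this', 'book'] (min_width=21, slack=2)
Line 2: ['train', 'curtain', 'I', 'kitchen'] (min_width=23, slack=0)
Line 3: ['happy', 'sand', 'salt', 'you'] (min_width=19, slack=4)
Line 4: ['early', 'car', 'purple'] (min_width=16, slack=7)
Line 5: ['dolphin', 'salt', 'string', 'is'] (min_width=22, slack=1)
Line 6: ['code', 'pencil', 'by', 'pepper'] (min_width=21, slack=2)
Line 7: ['dinosaur', 'on', 'yellow'] (min_width=18, slack=5)
Line 8: ['letter'] (min_width=6, slack=17)
Total lines: 8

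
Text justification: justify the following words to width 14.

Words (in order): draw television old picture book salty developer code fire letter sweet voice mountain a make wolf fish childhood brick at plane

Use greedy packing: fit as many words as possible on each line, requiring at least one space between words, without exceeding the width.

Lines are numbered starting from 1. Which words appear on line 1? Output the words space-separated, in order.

Answer: draw

Derivation:
Line 1: ['draw'] (min_width=4, slack=10)
Line 2: ['television', 'old'] (min_width=14, slack=0)
Line 3: ['picture', 'book'] (min_width=12, slack=2)
Line 4: ['salty'] (min_width=5, slack=9)
Line 5: ['developer', 'code'] (min_width=14, slack=0)
Line 6: ['fire', 'letter'] (min_width=11, slack=3)
Line 7: ['sweet', 'voice'] (min_width=11, slack=3)
Line 8: ['mountain', 'a'] (min_width=10, slack=4)
Line 9: ['make', 'wolf', 'fish'] (min_width=14, slack=0)
Line 10: ['childhood'] (min_width=9, slack=5)
Line 11: ['brick', 'at', 'plane'] (min_width=14, slack=0)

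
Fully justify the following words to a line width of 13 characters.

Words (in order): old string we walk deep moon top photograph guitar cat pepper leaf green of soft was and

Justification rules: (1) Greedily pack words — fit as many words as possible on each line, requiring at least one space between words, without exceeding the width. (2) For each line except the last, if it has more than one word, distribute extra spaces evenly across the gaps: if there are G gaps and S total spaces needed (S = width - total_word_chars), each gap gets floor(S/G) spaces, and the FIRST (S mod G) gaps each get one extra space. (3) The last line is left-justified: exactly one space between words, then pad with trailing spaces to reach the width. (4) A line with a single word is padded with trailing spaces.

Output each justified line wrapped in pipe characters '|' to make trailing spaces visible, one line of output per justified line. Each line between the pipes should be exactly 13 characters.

Answer: |old string we|
|walk     deep|
|moon      top|
|photograph   |
|guitar    cat|
|pepper   leaf|
|green of soft|
|was and      |

Derivation:
Line 1: ['old', 'string', 'we'] (min_width=13, slack=0)
Line 2: ['walk', 'deep'] (min_width=9, slack=4)
Line 3: ['moon', 'top'] (min_width=8, slack=5)
Line 4: ['photograph'] (min_width=10, slack=3)
Line 5: ['guitar', 'cat'] (min_width=10, slack=3)
Line 6: ['pepper', 'leaf'] (min_width=11, slack=2)
Line 7: ['green', 'of', 'soft'] (min_width=13, slack=0)
Line 8: ['was', 'and'] (min_width=7, slack=6)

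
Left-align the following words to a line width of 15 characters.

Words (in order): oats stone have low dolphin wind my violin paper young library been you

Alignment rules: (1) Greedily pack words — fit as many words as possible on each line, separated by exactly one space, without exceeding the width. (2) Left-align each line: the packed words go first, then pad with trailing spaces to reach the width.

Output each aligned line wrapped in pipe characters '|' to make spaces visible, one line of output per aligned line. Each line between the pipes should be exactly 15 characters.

Line 1: ['oats', 'stone', 'have'] (min_width=15, slack=0)
Line 2: ['low', 'dolphin'] (min_width=11, slack=4)
Line 3: ['wind', 'my', 'violin'] (min_width=14, slack=1)
Line 4: ['paper', 'young'] (min_width=11, slack=4)
Line 5: ['library', 'been'] (min_width=12, slack=3)
Line 6: ['you'] (min_width=3, slack=12)

Answer: |oats stone have|
|low dolphin    |
|wind my violin |
|paper young    |
|library been   |
|you            |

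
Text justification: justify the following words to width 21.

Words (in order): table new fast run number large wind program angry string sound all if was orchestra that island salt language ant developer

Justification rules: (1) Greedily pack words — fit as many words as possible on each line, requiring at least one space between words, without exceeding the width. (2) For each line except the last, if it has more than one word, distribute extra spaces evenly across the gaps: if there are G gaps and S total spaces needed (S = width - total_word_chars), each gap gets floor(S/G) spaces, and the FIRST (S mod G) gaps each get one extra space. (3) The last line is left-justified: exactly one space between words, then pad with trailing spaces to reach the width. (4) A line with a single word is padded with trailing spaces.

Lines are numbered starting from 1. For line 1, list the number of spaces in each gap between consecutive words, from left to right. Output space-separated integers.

Answer: 2 2 2

Derivation:
Line 1: ['table', 'new', 'fast', 'run'] (min_width=18, slack=3)
Line 2: ['number', 'large', 'wind'] (min_width=17, slack=4)
Line 3: ['program', 'angry', 'string'] (min_width=20, slack=1)
Line 4: ['sound', 'all', 'if', 'was'] (min_width=16, slack=5)
Line 5: ['orchestra', 'that', 'island'] (min_width=21, slack=0)
Line 6: ['salt', 'language', 'ant'] (min_width=17, slack=4)
Line 7: ['developer'] (min_width=9, slack=12)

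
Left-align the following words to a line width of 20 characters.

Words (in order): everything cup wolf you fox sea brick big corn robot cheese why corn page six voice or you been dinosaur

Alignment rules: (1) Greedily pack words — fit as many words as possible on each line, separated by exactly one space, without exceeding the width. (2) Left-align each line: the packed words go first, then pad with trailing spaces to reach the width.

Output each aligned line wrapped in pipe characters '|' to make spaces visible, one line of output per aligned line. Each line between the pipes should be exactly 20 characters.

Answer: |everything cup wolf |
|you fox sea brick   |
|big corn robot      |
|cheese why corn page|
|six voice or you    |
|been dinosaur       |

Derivation:
Line 1: ['everything', 'cup', 'wolf'] (min_width=19, slack=1)
Line 2: ['you', 'fox', 'sea', 'brick'] (min_width=17, slack=3)
Line 3: ['big', 'corn', 'robot'] (min_width=14, slack=6)
Line 4: ['cheese', 'why', 'corn', 'page'] (min_width=20, slack=0)
Line 5: ['six', 'voice', 'or', 'you'] (min_width=16, slack=4)
Line 6: ['been', 'dinosaur'] (min_width=13, slack=7)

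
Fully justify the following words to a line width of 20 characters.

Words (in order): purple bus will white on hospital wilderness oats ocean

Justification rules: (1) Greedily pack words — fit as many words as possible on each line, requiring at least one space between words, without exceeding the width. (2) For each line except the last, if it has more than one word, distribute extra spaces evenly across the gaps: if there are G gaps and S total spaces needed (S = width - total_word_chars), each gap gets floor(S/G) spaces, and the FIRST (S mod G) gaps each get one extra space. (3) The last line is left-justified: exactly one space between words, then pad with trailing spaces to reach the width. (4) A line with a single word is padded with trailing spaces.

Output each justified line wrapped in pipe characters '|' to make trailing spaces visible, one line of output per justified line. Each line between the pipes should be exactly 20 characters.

Line 1: ['purple', 'bus', 'will'] (min_width=15, slack=5)
Line 2: ['white', 'on', 'hospital'] (min_width=17, slack=3)
Line 3: ['wilderness', 'oats'] (min_width=15, slack=5)
Line 4: ['ocean'] (min_width=5, slack=15)

Answer: |purple    bus   will|
|white   on  hospital|
|wilderness      oats|
|ocean               |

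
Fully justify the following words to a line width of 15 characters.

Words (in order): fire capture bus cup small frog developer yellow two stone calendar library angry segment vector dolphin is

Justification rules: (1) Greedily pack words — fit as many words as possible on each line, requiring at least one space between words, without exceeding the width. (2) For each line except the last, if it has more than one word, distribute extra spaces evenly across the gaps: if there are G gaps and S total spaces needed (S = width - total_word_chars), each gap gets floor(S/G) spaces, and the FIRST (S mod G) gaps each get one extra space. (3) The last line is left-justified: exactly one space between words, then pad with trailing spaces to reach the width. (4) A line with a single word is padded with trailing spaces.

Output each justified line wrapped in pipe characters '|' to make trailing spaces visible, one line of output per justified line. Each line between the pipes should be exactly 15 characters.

Line 1: ['fire', 'capture'] (min_width=12, slack=3)
Line 2: ['bus', 'cup', 'small'] (min_width=13, slack=2)
Line 3: ['frog', 'developer'] (min_width=14, slack=1)
Line 4: ['yellow', 'two'] (min_width=10, slack=5)
Line 5: ['stone', 'calendar'] (min_width=14, slack=1)
Line 6: ['library', 'angry'] (min_width=13, slack=2)
Line 7: ['segment', 'vector'] (min_width=14, slack=1)
Line 8: ['dolphin', 'is'] (min_width=10, slack=5)

Answer: |fire    capture|
|bus  cup  small|
|frog  developer|
|yellow      two|
|stone  calendar|
|library   angry|
|segment  vector|
|dolphin is     |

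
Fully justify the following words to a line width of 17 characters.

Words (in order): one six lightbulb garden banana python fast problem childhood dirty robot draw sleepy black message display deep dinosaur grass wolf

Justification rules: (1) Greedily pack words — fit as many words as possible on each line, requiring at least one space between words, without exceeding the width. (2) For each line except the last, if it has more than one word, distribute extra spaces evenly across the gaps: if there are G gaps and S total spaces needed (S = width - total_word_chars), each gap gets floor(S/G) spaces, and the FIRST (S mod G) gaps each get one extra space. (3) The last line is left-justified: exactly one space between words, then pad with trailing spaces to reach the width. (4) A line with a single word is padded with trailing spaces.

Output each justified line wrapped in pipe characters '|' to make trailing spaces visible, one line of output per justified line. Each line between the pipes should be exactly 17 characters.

Answer: |one six lightbulb|
|garden     banana|
|python       fast|
|problem childhood|
|dirty  robot draw|
|sleepy      black|
|message   display|
|deep     dinosaur|
|grass wolf       |

Derivation:
Line 1: ['one', 'six', 'lightbulb'] (min_width=17, slack=0)
Line 2: ['garden', 'banana'] (min_width=13, slack=4)
Line 3: ['python', 'fast'] (min_width=11, slack=6)
Line 4: ['problem', 'childhood'] (min_width=17, slack=0)
Line 5: ['dirty', 'robot', 'draw'] (min_width=16, slack=1)
Line 6: ['sleepy', 'black'] (min_width=12, slack=5)
Line 7: ['message', 'display'] (min_width=15, slack=2)
Line 8: ['deep', 'dinosaur'] (min_width=13, slack=4)
Line 9: ['grass', 'wolf'] (min_width=10, slack=7)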